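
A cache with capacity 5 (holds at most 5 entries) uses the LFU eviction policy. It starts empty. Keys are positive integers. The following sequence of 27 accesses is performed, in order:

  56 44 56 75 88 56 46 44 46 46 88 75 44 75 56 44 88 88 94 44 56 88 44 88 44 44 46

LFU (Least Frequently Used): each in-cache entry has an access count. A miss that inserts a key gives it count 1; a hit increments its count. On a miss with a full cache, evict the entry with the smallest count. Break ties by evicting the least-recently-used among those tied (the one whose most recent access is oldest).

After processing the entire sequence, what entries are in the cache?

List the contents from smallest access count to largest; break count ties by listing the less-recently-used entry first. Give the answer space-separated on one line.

LFU simulation (capacity=5):
  1. access 56: MISS. Cache: [56(c=1)]
  2. access 44: MISS. Cache: [56(c=1) 44(c=1)]
  3. access 56: HIT, count now 2. Cache: [44(c=1) 56(c=2)]
  4. access 75: MISS. Cache: [44(c=1) 75(c=1) 56(c=2)]
  5. access 88: MISS. Cache: [44(c=1) 75(c=1) 88(c=1) 56(c=2)]
  6. access 56: HIT, count now 3. Cache: [44(c=1) 75(c=1) 88(c=1) 56(c=3)]
  7. access 46: MISS. Cache: [44(c=1) 75(c=1) 88(c=1) 46(c=1) 56(c=3)]
  8. access 44: HIT, count now 2. Cache: [75(c=1) 88(c=1) 46(c=1) 44(c=2) 56(c=3)]
  9. access 46: HIT, count now 2. Cache: [75(c=1) 88(c=1) 44(c=2) 46(c=2) 56(c=3)]
  10. access 46: HIT, count now 3. Cache: [75(c=1) 88(c=1) 44(c=2) 56(c=3) 46(c=3)]
  11. access 88: HIT, count now 2. Cache: [75(c=1) 44(c=2) 88(c=2) 56(c=3) 46(c=3)]
  12. access 75: HIT, count now 2. Cache: [44(c=2) 88(c=2) 75(c=2) 56(c=3) 46(c=3)]
  13. access 44: HIT, count now 3. Cache: [88(c=2) 75(c=2) 56(c=3) 46(c=3) 44(c=3)]
  14. access 75: HIT, count now 3. Cache: [88(c=2) 56(c=3) 46(c=3) 44(c=3) 75(c=3)]
  15. access 56: HIT, count now 4. Cache: [88(c=2) 46(c=3) 44(c=3) 75(c=3) 56(c=4)]
  16. access 44: HIT, count now 4. Cache: [88(c=2) 46(c=3) 75(c=3) 56(c=4) 44(c=4)]
  17. access 88: HIT, count now 3. Cache: [46(c=3) 75(c=3) 88(c=3) 56(c=4) 44(c=4)]
  18. access 88: HIT, count now 4. Cache: [46(c=3) 75(c=3) 56(c=4) 44(c=4) 88(c=4)]
  19. access 94: MISS, evict 46(c=3). Cache: [94(c=1) 75(c=3) 56(c=4) 44(c=4) 88(c=4)]
  20. access 44: HIT, count now 5. Cache: [94(c=1) 75(c=3) 56(c=4) 88(c=4) 44(c=5)]
  21. access 56: HIT, count now 5. Cache: [94(c=1) 75(c=3) 88(c=4) 44(c=5) 56(c=5)]
  22. access 88: HIT, count now 5. Cache: [94(c=1) 75(c=3) 44(c=5) 56(c=5) 88(c=5)]
  23. access 44: HIT, count now 6. Cache: [94(c=1) 75(c=3) 56(c=5) 88(c=5) 44(c=6)]
  24. access 88: HIT, count now 6. Cache: [94(c=1) 75(c=3) 56(c=5) 44(c=6) 88(c=6)]
  25. access 44: HIT, count now 7. Cache: [94(c=1) 75(c=3) 56(c=5) 88(c=6) 44(c=7)]
  26. access 44: HIT, count now 8. Cache: [94(c=1) 75(c=3) 56(c=5) 88(c=6) 44(c=8)]
  27. access 46: MISS, evict 94(c=1). Cache: [46(c=1) 75(c=3) 56(c=5) 88(c=6) 44(c=8)]
Total: 20 hits, 7 misses, 2 evictions

Answer: 46 75 56 88 44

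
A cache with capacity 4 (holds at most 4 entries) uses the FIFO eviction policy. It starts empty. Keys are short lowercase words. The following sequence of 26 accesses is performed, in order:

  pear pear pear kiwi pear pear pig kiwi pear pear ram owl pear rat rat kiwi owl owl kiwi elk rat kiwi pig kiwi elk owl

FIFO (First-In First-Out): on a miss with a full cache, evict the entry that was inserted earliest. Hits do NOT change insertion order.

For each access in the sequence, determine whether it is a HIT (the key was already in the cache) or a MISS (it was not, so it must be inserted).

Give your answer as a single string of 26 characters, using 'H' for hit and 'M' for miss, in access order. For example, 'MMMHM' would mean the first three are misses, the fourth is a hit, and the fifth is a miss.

Answer: MHHMHHMHHHMMMMHMHHHMHHMHHM

Derivation:
FIFO simulation (capacity=4):
  1. access pear: MISS. Cache (old->new): [pear]
  2. access pear: HIT. Cache (old->new): [pear]
  3. access pear: HIT. Cache (old->new): [pear]
  4. access kiwi: MISS. Cache (old->new): [pear kiwi]
  5. access pear: HIT. Cache (old->new): [pear kiwi]
  6. access pear: HIT. Cache (old->new): [pear kiwi]
  7. access pig: MISS. Cache (old->new): [pear kiwi pig]
  8. access kiwi: HIT. Cache (old->new): [pear kiwi pig]
  9. access pear: HIT. Cache (old->new): [pear kiwi pig]
  10. access pear: HIT. Cache (old->new): [pear kiwi pig]
  11. access ram: MISS. Cache (old->new): [pear kiwi pig ram]
  12. access owl: MISS, evict pear. Cache (old->new): [kiwi pig ram owl]
  13. access pear: MISS, evict kiwi. Cache (old->new): [pig ram owl pear]
  14. access rat: MISS, evict pig. Cache (old->new): [ram owl pear rat]
  15. access rat: HIT. Cache (old->new): [ram owl pear rat]
  16. access kiwi: MISS, evict ram. Cache (old->new): [owl pear rat kiwi]
  17. access owl: HIT. Cache (old->new): [owl pear rat kiwi]
  18. access owl: HIT. Cache (old->new): [owl pear rat kiwi]
  19. access kiwi: HIT. Cache (old->new): [owl pear rat kiwi]
  20. access elk: MISS, evict owl. Cache (old->new): [pear rat kiwi elk]
  21. access rat: HIT. Cache (old->new): [pear rat kiwi elk]
  22. access kiwi: HIT. Cache (old->new): [pear rat kiwi elk]
  23. access pig: MISS, evict pear. Cache (old->new): [rat kiwi elk pig]
  24. access kiwi: HIT. Cache (old->new): [rat kiwi elk pig]
  25. access elk: HIT. Cache (old->new): [rat kiwi elk pig]
  26. access owl: MISS, evict rat. Cache (old->new): [kiwi elk pig owl]
Total: 15 hits, 11 misses, 7 evictions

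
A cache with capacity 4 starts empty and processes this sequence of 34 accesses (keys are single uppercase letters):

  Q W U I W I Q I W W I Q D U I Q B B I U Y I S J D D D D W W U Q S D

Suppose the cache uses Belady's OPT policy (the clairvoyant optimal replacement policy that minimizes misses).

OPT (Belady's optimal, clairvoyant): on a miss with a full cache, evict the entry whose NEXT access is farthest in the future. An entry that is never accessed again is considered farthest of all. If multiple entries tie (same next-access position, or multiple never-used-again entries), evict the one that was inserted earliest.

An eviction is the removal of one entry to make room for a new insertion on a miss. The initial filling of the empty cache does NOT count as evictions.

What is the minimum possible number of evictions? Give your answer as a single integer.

Answer: 7

Derivation:
OPT (Belady) simulation (capacity=4):
  1. access Q: MISS. Cache: [Q]
  2. access W: MISS. Cache: [Q W]
  3. access U: MISS. Cache: [Q W U]
  4. access I: MISS. Cache: [Q W U I]
  5. access W: HIT. Next use of W: step 9. Cache: [Q W U I]
  6. access I: HIT. Next use of I: step 8. Cache: [Q W U I]
  7. access Q: HIT. Next use of Q: step 12. Cache: [Q W U I]
  8. access I: HIT. Next use of I: step 11. Cache: [Q W U I]
  9. access W: HIT. Next use of W: step 10. Cache: [Q W U I]
  10. access W: HIT. Next use of W: step 29. Cache: [Q W U I]
  11. access I: HIT. Next use of I: step 15. Cache: [Q W U I]
  12. access Q: HIT. Next use of Q: step 16. Cache: [Q W U I]
  13. access D: MISS, evict W (next use: step 29). Cache: [Q U I D]
  14. access U: HIT. Next use of U: step 20. Cache: [Q U I D]
  15. access I: HIT. Next use of I: step 19. Cache: [Q U I D]
  16. access Q: HIT. Next use of Q: step 32. Cache: [Q U I D]
  17. access B: MISS, evict Q (next use: step 32). Cache: [U I D B]
  18. access B: HIT. Next use of B: never. Cache: [U I D B]
  19. access I: HIT. Next use of I: step 22. Cache: [U I D B]
  20. access U: HIT. Next use of U: step 31. Cache: [U I D B]
  21. access Y: MISS, evict B (next use: never). Cache: [U I D Y]
  22. access I: HIT. Next use of I: never. Cache: [U I D Y]
  23. access S: MISS, evict I (next use: never). Cache: [U D Y S]
  24. access J: MISS, evict Y (next use: never). Cache: [U D S J]
  25. access D: HIT. Next use of D: step 26. Cache: [U D S J]
  26. access D: HIT. Next use of D: step 27. Cache: [U D S J]
  27. access D: HIT. Next use of D: step 28. Cache: [U D S J]
  28. access D: HIT. Next use of D: step 34. Cache: [U D S J]
  29. access W: MISS, evict J (next use: never). Cache: [U D S W]
  30. access W: HIT. Next use of W: never. Cache: [U D S W]
  31. access U: HIT. Next use of U: never. Cache: [U D S W]
  32. access Q: MISS, evict U (next use: never). Cache: [D S W Q]
  33. access S: HIT. Next use of S: never. Cache: [D S W Q]
  34. access D: HIT. Next use of D: never. Cache: [D S W Q]
Total: 23 hits, 11 misses, 7 evictions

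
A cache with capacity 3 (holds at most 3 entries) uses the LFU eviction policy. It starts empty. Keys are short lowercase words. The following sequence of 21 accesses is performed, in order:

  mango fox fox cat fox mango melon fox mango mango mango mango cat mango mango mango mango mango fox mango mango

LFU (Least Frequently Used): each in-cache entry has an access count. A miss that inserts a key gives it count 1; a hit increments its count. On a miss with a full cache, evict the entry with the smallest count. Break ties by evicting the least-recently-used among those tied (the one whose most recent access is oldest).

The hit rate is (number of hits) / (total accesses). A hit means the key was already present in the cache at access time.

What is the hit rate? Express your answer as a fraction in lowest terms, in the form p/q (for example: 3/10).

Answer: 16/21

Derivation:
LFU simulation (capacity=3):
  1. access mango: MISS. Cache: [mango(c=1)]
  2. access fox: MISS. Cache: [mango(c=1) fox(c=1)]
  3. access fox: HIT, count now 2. Cache: [mango(c=1) fox(c=2)]
  4. access cat: MISS. Cache: [mango(c=1) cat(c=1) fox(c=2)]
  5. access fox: HIT, count now 3. Cache: [mango(c=1) cat(c=1) fox(c=3)]
  6. access mango: HIT, count now 2. Cache: [cat(c=1) mango(c=2) fox(c=3)]
  7. access melon: MISS, evict cat(c=1). Cache: [melon(c=1) mango(c=2) fox(c=3)]
  8. access fox: HIT, count now 4. Cache: [melon(c=1) mango(c=2) fox(c=4)]
  9. access mango: HIT, count now 3. Cache: [melon(c=1) mango(c=3) fox(c=4)]
  10. access mango: HIT, count now 4. Cache: [melon(c=1) fox(c=4) mango(c=4)]
  11. access mango: HIT, count now 5. Cache: [melon(c=1) fox(c=4) mango(c=5)]
  12. access mango: HIT, count now 6. Cache: [melon(c=1) fox(c=4) mango(c=6)]
  13. access cat: MISS, evict melon(c=1). Cache: [cat(c=1) fox(c=4) mango(c=6)]
  14. access mango: HIT, count now 7. Cache: [cat(c=1) fox(c=4) mango(c=7)]
  15. access mango: HIT, count now 8. Cache: [cat(c=1) fox(c=4) mango(c=8)]
  16. access mango: HIT, count now 9. Cache: [cat(c=1) fox(c=4) mango(c=9)]
  17. access mango: HIT, count now 10. Cache: [cat(c=1) fox(c=4) mango(c=10)]
  18. access mango: HIT, count now 11. Cache: [cat(c=1) fox(c=4) mango(c=11)]
  19. access fox: HIT, count now 5. Cache: [cat(c=1) fox(c=5) mango(c=11)]
  20. access mango: HIT, count now 12. Cache: [cat(c=1) fox(c=5) mango(c=12)]
  21. access mango: HIT, count now 13. Cache: [cat(c=1) fox(c=5) mango(c=13)]
Total: 16 hits, 5 misses, 2 evictions

Hit rate = 16/21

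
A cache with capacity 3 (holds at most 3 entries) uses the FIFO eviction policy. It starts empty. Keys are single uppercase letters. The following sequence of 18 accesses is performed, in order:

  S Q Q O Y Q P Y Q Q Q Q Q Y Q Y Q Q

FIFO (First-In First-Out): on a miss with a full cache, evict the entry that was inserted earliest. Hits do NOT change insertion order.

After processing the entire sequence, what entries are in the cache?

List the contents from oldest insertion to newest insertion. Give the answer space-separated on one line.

Answer: Y P Q

Derivation:
FIFO simulation (capacity=3):
  1. access S: MISS. Cache (old->new): [S]
  2. access Q: MISS. Cache (old->new): [S Q]
  3. access Q: HIT. Cache (old->new): [S Q]
  4. access O: MISS. Cache (old->new): [S Q O]
  5. access Y: MISS, evict S. Cache (old->new): [Q O Y]
  6. access Q: HIT. Cache (old->new): [Q O Y]
  7. access P: MISS, evict Q. Cache (old->new): [O Y P]
  8. access Y: HIT. Cache (old->new): [O Y P]
  9. access Q: MISS, evict O. Cache (old->new): [Y P Q]
  10. access Q: HIT. Cache (old->new): [Y P Q]
  11. access Q: HIT. Cache (old->new): [Y P Q]
  12. access Q: HIT. Cache (old->new): [Y P Q]
  13. access Q: HIT. Cache (old->new): [Y P Q]
  14. access Y: HIT. Cache (old->new): [Y P Q]
  15. access Q: HIT. Cache (old->new): [Y P Q]
  16. access Y: HIT. Cache (old->new): [Y P Q]
  17. access Q: HIT. Cache (old->new): [Y P Q]
  18. access Q: HIT. Cache (old->new): [Y P Q]
Total: 12 hits, 6 misses, 3 evictions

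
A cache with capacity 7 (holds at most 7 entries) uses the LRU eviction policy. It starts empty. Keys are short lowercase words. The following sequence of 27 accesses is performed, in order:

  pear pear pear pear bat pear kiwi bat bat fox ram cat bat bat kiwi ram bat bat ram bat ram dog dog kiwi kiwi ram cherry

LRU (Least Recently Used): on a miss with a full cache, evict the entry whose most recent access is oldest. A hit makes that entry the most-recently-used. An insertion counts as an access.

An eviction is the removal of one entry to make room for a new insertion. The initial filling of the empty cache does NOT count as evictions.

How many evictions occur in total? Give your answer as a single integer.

Answer: 1

Derivation:
LRU simulation (capacity=7):
  1. access pear: MISS. Cache (LRU->MRU): [pear]
  2. access pear: HIT. Cache (LRU->MRU): [pear]
  3. access pear: HIT. Cache (LRU->MRU): [pear]
  4. access pear: HIT. Cache (LRU->MRU): [pear]
  5. access bat: MISS. Cache (LRU->MRU): [pear bat]
  6. access pear: HIT. Cache (LRU->MRU): [bat pear]
  7. access kiwi: MISS. Cache (LRU->MRU): [bat pear kiwi]
  8. access bat: HIT. Cache (LRU->MRU): [pear kiwi bat]
  9. access bat: HIT. Cache (LRU->MRU): [pear kiwi bat]
  10. access fox: MISS. Cache (LRU->MRU): [pear kiwi bat fox]
  11. access ram: MISS. Cache (LRU->MRU): [pear kiwi bat fox ram]
  12. access cat: MISS. Cache (LRU->MRU): [pear kiwi bat fox ram cat]
  13. access bat: HIT. Cache (LRU->MRU): [pear kiwi fox ram cat bat]
  14. access bat: HIT. Cache (LRU->MRU): [pear kiwi fox ram cat bat]
  15. access kiwi: HIT. Cache (LRU->MRU): [pear fox ram cat bat kiwi]
  16. access ram: HIT. Cache (LRU->MRU): [pear fox cat bat kiwi ram]
  17. access bat: HIT. Cache (LRU->MRU): [pear fox cat kiwi ram bat]
  18. access bat: HIT. Cache (LRU->MRU): [pear fox cat kiwi ram bat]
  19. access ram: HIT. Cache (LRU->MRU): [pear fox cat kiwi bat ram]
  20. access bat: HIT. Cache (LRU->MRU): [pear fox cat kiwi ram bat]
  21. access ram: HIT. Cache (LRU->MRU): [pear fox cat kiwi bat ram]
  22. access dog: MISS. Cache (LRU->MRU): [pear fox cat kiwi bat ram dog]
  23. access dog: HIT. Cache (LRU->MRU): [pear fox cat kiwi bat ram dog]
  24. access kiwi: HIT. Cache (LRU->MRU): [pear fox cat bat ram dog kiwi]
  25. access kiwi: HIT. Cache (LRU->MRU): [pear fox cat bat ram dog kiwi]
  26. access ram: HIT. Cache (LRU->MRU): [pear fox cat bat dog kiwi ram]
  27. access cherry: MISS, evict pear. Cache (LRU->MRU): [fox cat bat dog kiwi ram cherry]
Total: 19 hits, 8 misses, 1 evictions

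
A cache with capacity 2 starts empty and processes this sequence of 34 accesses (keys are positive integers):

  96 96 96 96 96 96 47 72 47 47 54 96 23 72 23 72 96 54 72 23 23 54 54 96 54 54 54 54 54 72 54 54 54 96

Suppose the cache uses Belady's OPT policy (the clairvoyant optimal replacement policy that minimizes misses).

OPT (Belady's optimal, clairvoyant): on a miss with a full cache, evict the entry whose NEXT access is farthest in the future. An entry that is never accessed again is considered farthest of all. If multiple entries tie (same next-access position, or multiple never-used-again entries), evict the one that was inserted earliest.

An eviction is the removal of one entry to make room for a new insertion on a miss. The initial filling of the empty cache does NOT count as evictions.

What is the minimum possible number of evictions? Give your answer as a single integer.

OPT (Belady) simulation (capacity=2):
  1. access 96: MISS. Cache: [96]
  2. access 96: HIT. Next use of 96: step 3. Cache: [96]
  3. access 96: HIT. Next use of 96: step 4. Cache: [96]
  4. access 96: HIT. Next use of 96: step 5. Cache: [96]
  5. access 96: HIT. Next use of 96: step 6. Cache: [96]
  6. access 96: HIT. Next use of 96: step 12. Cache: [96]
  7. access 47: MISS. Cache: [96 47]
  8. access 72: MISS, evict 96 (next use: step 12). Cache: [47 72]
  9. access 47: HIT. Next use of 47: step 10. Cache: [47 72]
  10. access 47: HIT. Next use of 47: never. Cache: [47 72]
  11. access 54: MISS, evict 47 (next use: never). Cache: [72 54]
  12. access 96: MISS, evict 54 (next use: step 18). Cache: [72 96]
  13. access 23: MISS, evict 96 (next use: step 17). Cache: [72 23]
  14. access 72: HIT. Next use of 72: step 16. Cache: [72 23]
  15. access 23: HIT. Next use of 23: step 20. Cache: [72 23]
  16. access 72: HIT. Next use of 72: step 19. Cache: [72 23]
  17. access 96: MISS, evict 23 (next use: step 20). Cache: [72 96]
  18. access 54: MISS, evict 96 (next use: step 24). Cache: [72 54]
  19. access 72: HIT. Next use of 72: step 30. Cache: [72 54]
  20. access 23: MISS, evict 72 (next use: step 30). Cache: [54 23]
  21. access 23: HIT. Next use of 23: never. Cache: [54 23]
  22. access 54: HIT. Next use of 54: step 23. Cache: [54 23]
  23. access 54: HIT. Next use of 54: step 25. Cache: [54 23]
  24. access 96: MISS, evict 23 (next use: never). Cache: [54 96]
  25. access 54: HIT. Next use of 54: step 26. Cache: [54 96]
  26. access 54: HIT. Next use of 54: step 27. Cache: [54 96]
  27. access 54: HIT. Next use of 54: step 28. Cache: [54 96]
  28. access 54: HIT. Next use of 54: step 29. Cache: [54 96]
  29. access 54: HIT. Next use of 54: step 31. Cache: [54 96]
  30. access 72: MISS, evict 96 (next use: step 34). Cache: [54 72]
  31. access 54: HIT. Next use of 54: step 32. Cache: [54 72]
  32. access 54: HIT. Next use of 54: step 33. Cache: [54 72]
  33. access 54: HIT. Next use of 54: never. Cache: [54 72]
  34. access 96: MISS, evict 54 (next use: never). Cache: [72 96]
Total: 22 hits, 12 misses, 10 evictions

Answer: 10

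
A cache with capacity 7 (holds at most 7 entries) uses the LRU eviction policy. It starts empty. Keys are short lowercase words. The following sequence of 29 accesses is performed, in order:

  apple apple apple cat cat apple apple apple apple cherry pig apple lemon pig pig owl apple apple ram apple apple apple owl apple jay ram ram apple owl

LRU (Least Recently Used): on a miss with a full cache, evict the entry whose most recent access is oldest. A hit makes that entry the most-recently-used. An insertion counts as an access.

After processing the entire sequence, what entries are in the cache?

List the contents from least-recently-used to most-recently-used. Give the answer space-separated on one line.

Answer: cherry lemon pig jay ram apple owl

Derivation:
LRU simulation (capacity=7):
  1. access apple: MISS. Cache (LRU->MRU): [apple]
  2. access apple: HIT. Cache (LRU->MRU): [apple]
  3. access apple: HIT. Cache (LRU->MRU): [apple]
  4. access cat: MISS. Cache (LRU->MRU): [apple cat]
  5. access cat: HIT. Cache (LRU->MRU): [apple cat]
  6. access apple: HIT. Cache (LRU->MRU): [cat apple]
  7. access apple: HIT. Cache (LRU->MRU): [cat apple]
  8. access apple: HIT. Cache (LRU->MRU): [cat apple]
  9. access apple: HIT. Cache (LRU->MRU): [cat apple]
  10. access cherry: MISS. Cache (LRU->MRU): [cat apple cherry]
  11. access pig: MISS. Cache (LRU->MRU): [cat apple cherry pig]
  12. access apple: HIT. Cache (LRU->MRU): [cat cherry pig apple]
  13. access lemon: MISS. Cache (LRU->MRU): [cat cherry pig apple lemon]
  14. access pig: HIT. Cache (LRU->MRU): [cat cherry apple lemon pig]
  15. access pig: HIT. Cache (LRU->MRU): [cat cherry apple lemon pig]
  16. access owl: MISS. Cache (LRU->MRU): [cat cherry apple lemon pig owl]
  17. access apple: HIT. Cache (LRU->MRU): [cat cherry lemon pig owl apple]
  18. access apple: HIT. Cache (LRU->MRU): [cat cherry lemon pig owl apple]
  19. access ram: MISS. Cache (LRU->MRU): [cat cherry lemon pig owl apple ram]
  20. access apple: HIT. Cache (LRU->MRU): [cat cherry lemon pig owl ram apple]
  21. access apple: HIT. Cache (LRU->MRU): [cat cherry lemon pig owl ram apple]
  22. access apple: HIT. Cache (LRU->MRU): [cat cherry lemon pig owl ram apple]
  23. access owl: HIT. Cache (LRU->MRU): [cat cherry lemon pig ram apple owl]
  24. access apple: HIT. Cache (LRU->MRU): [cat cherry lemon pig ram owl apple]
  25. access jay: MISS, evict cat. Cache (LRU->MRU): [cherry lemon pig ram owl apple jay]
  26. access ram: HIT. Cache (LRU->MRU): [cherry lemon pig owl apple jay ram]
  27. access ram: HIT. Cache (LRU->MRU): [cherry lemon pig owl apple jay ram]
  28. access apple: HIT. Cache (LRU->MRU): [cherry lemon pig owl jay ram apple]
  29. access owl: HIT. Cache (LRU->MRU): [cherry lemon pig jay ram apple owl]
Total: 21 hits, 8 misses, 1 evictions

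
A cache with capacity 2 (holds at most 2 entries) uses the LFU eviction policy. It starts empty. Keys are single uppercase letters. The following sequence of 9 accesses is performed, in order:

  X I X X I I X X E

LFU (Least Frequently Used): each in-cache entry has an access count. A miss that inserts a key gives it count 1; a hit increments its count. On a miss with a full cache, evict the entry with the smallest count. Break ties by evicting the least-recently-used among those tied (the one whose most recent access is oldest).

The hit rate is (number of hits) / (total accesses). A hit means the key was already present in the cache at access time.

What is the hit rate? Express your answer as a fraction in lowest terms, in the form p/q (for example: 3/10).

Answer: 2/3

Derivation:
LFU simulation (capacity=2):
  1. access X: MISS. Cache: [X(c=1)]
  2. access I: MISS. Cache: [X(c=1) I(c=1)]
  3. access X: HIT, count now 2. Cache: [I(c=1) X(c=2)]
  4. access X: HIT, count now 3. Cache: [I(c=1) X(c=3)]
  5. access I: HIT, count now 2. Cache: [I(c=2) X(c=3)]
  6. access I: HIT, count now 3. Cache: [X(c=3) I(c=3)]
  7. access X: HIT, count now 4. Cache: [I(c=3) X(c=4)]
  8. access X: HIT, count now 5. Cache: [I(c=3) X(c=5)]
  9. access E: MISS, evict I(c=3). Cache: [E(c=1) X(c=5)]
Total: 6 hits, 3 misses, 1 evictions

Hit rate = 6/9 = 2/3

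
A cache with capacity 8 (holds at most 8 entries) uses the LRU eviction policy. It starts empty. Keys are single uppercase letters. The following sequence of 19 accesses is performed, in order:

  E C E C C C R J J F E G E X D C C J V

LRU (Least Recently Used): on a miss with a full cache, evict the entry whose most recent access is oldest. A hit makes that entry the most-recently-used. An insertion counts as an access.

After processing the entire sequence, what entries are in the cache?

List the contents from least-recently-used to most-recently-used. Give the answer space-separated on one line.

LRU simulation (capacity=8):
  1. access E: MISS. Cache (LRU->MRU): [E]
  2. access C: MISS. Cache (LRU->MRU): [E C]
  3. access E: HIT. Cache (LRU->MRU): [C E]
  4. access C: HIT. Cache (LRU->MRU): [E C]
  5. access C: HIT. Cache (LRU->MRU): [E C]
  6. access C: HIT. Cache (LRU->MRU): [E C]
  7. access R: MISS. Cache (LRU->MRU): [E C R]
  8. access J: MISS. Cache (LRU->MRU): [E C R J]
  9. access J: HIT. Cache (LRU->MRU): [E C R J]
  10. access F: MISS. Cache (LRU->MRU): [E C R J F]
  11. access E: HIT. Cache (LRU->MRU): [C R J F E]
  12. access G: MISS. Cache (LRU->MRU): [C R J F E G]
  13. access E: HIT. Cache (LRU->MRU): [C R J F G E]
  14. access X: MISS. Cache (LRU->MRU): [C R J F G E X]
  15. access D: MISS. Cache (LRU->MRU): [C R J F G E X D]
  16. access C: HIT. Cache (LRU->MRU): [R J F G E X D C]
  17. access C: HIT. Cache (LRU->MRU): [R J F G E X D C]
  18. access J: HIT. Cache (LRU->MRU): [R F G E X D C J]
  19. access V: MISS, evict R. Cache (LRU->MRU): [F G E X D C J V]
Total: 10 hits, 9 misses, 1 evictions

Answer: F G E X D C J V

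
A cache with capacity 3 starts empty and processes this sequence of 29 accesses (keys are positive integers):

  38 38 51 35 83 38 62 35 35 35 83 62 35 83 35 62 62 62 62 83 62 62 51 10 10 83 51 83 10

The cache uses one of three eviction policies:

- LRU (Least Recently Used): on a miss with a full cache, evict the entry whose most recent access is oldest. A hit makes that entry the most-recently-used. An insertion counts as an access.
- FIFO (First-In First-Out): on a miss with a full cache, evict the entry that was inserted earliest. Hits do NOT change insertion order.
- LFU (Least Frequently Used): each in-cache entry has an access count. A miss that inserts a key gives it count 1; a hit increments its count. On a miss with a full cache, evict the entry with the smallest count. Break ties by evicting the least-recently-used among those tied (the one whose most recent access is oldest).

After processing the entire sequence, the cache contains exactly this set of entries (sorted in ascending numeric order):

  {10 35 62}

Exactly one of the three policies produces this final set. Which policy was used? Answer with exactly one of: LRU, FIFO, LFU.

Simulating under each policy and comparing final sets:
  LRU: final set = {10 51 83} -> differs
  FIFO: final set = {10 51 83} -> differs
  LFU: final set = {10 35 62} -> MATCHES target
Only LFU produces the target set.

Answer: LFU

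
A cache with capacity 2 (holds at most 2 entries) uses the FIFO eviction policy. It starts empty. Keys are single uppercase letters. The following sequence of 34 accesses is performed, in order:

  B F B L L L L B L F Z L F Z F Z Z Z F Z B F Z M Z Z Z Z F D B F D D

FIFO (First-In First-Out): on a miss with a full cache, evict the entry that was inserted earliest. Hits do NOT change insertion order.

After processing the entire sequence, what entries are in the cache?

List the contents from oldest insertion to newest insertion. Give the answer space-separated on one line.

FIFO simulation (capacity=2):
  1. access B: MISS. Cache (old->new): [B]
  2. access F: MISS. Cache (old->new): [B F]
  3. access B: HIT. Cache (old->new): [B F]
  4. access L: MISS, evict B. Cache (old->new): [F L]
  5. access L: HIT. Cache (old->new): [F L]
  6. access L: HIT. Cache (old->new): [F L]
  7. access L: HIT. Cache (old->new): [F L]
  8. access B: MISS, evict F. Cache (old->new): [L B]
  9. access L: HIT. Cache (old->new): [L B]
  10. access F: MISS, evict L. Cache (old->new): [B F]
  11. access Z: MISS, evict B. Cache (old->new): [F Z]
  12. access L: MISS, evict F. Cache (old->new): [Z L]
  13. access F: MISS, evict Z. Cache (old->new): [L F]
  14. access Z: MISS, evict L. Cache (old->new): [F Z]
  15. access F: HIT. Cache (old->new): [F Z]
  16. access Z: HIT. Cache (old->new): [F Z]
  17. access Z: HIT. Cache (old->new): [F Z]
  18. access Z: HIT. Cache (old->new): [F Z]
  19. access F: HIT. Cache (old->new): [F Z]
  20. access Z: HIT. Cache (old->new): [F Z]
  21. access B: MISS, evict F. Cache (old->new): [Z B]
  22. access F: MISS, evict Z. Cache (old->new): [B F]
  23. access Z: MISS, evict B. Cache (old->new): [F Z]
  24. access M: MISS, evict F. Cache (old->new): [Z M]
  25. access Z: HIT. Cache (old->new): [Z M]
  26. access Z: HIT. Cache (old->new): [Z M]
  27. access Z: HIT. Cache (old->new): [Z M]
  28. access Z: HIT. Cache (old->new): [Z M]
  29. access F: MISS, evict Z. Cache (old->new): [M F]
  30. access D: MISS, evict M. Cache (old->new): [F D]
  31. access B: MISS, evict F. Cache (old->new): [D B]
  32. access F: MISS, evict D. Cache (old->new): [B F]
  33. access D: MISS, evict B. Cache (old->new): [F D]
  34. access D: HIT. Cache (old->new): [F D]
Total: 16 hits, 18 misses, 16 evictions

Answer: F D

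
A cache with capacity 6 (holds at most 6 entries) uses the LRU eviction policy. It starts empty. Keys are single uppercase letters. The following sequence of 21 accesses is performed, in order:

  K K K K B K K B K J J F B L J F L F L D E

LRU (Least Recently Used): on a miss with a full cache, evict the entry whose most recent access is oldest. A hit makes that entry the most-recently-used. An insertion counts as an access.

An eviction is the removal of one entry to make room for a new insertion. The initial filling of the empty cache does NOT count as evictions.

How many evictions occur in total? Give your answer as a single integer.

Answer: 1

Derivation:
LRU simulation (capacity=6):
  1. access K: MISS. Cache (LRU->MRU): [K]
  2. access K: HIT. Cache (LRU->MRU): [K]
  3. access K: HIT. Cache (LRU->MRU): [K]
  4. access K: HIT. Cache (LRU->MRU): [K]
  5. access B: MISS. Cache (LRU->MRU): [K B]
  6. access K: HIT. Cache (LRU->MRU): [B K]
  7. access K: HIT. Cache (LRU->MRU): [B K]
  8. access B: HIT. Cache (LRU->MRU): [K B]
  9. access K: HIT. Cache (LRU->MRU): [B K]
  10. access J: MISS. Cache (LRU->MRU): [B K J]
  11. access J: HIT. Cache (LRU->MRU): [B K J]
  12. access F: MISS. Cache (LRU->MRU): [B K J F]
  13. access B: HIT. Cache (LRU->MRU): [K J F B]
  14. access L: MISS. Cache (LRU->MRU): [K J F B L]
  15. access J: HIT. Cache (LRU->MRU): [K F B L J]
  16. access F: HIT. Cache (LRU->MRU): [K B L J F]
  17. access L: HIT. Cache (LRU->MRU): [K B J F L]
  18. access F: HIT. Cache (LRU->MRU): [K B J L F]
  19. access L: HIT. Cache (LRU->MRU): [K B J F L]
  20. access D: MISS. Cache (LRU->MRU): [K B J F L D]
  21. access E: MISS, evict K. Cache (LRU->MRU): [B J F L D E]
Total: 14 hits, 7 misses, 1 evictions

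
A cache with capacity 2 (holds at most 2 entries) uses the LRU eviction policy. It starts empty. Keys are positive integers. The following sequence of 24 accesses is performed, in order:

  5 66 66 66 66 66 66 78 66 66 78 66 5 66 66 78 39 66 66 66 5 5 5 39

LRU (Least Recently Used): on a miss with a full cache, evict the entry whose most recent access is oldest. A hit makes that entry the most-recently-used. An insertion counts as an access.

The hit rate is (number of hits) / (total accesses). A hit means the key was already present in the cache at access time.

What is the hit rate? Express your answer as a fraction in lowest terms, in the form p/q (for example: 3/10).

Answer: 5/8

Derivation:
LRU simulation (capacity=2):
  1. access 5: MISS. Cache (LRU->MRU): [5]
  2. access 66: MISS. Cache (LRU->MRU): [5 66]
  3. access 66: HIT. Cache (LRU->MRU): [5 66]
  4. access 66: HIT. Cache (LRU->MRU): [5 66]
  5. access 66: HIT. Cache (LRU->MRU): [5 66]
  6. access 66: HIT. Cache (LRU->MRU): [5 66]
  7. access 66: HIT. Cache (LRU->MRU): [5 66]
  8. access 78: MISS, evict 5. Cache (LRU->MRU): [66 78]
  9. access 66: HIT. Cache (LRU->MRU): [78 66]
  10. access 66: HIT. Cache (LRU->MRU): [78 66]
  11. access 78: HIT. Cache (LRU->MRU): [66 78]
  12. access 66: HIT. Cache (LRU->MRU): [78 66]
  13. access 5: MISS, evict 78. Cache (LRU->MRU): [66 5]
  14. access 66: HIT. Cache (LRU->MRU): [5 66]
  15. access 66: HIT. Cache (LRU->MRU): [5 66]
  16. access 78: MISS, evict 5. Cache (LRU->MRU): [66 78]
  17. access 39: MISS, evict 66. Cache (LRU->MRU): [78 39]
  18. access 66: MISS, evict 78. Cache (LRU->MRU): [39 66]
  19. access 66: HIT. Cache (LRU->MRU): [39 66]
  20. access 66: HIT. Cache (LRU->MRU): [39 66]
  21. access 5: MISS, evict 39. Cache (LRU->MRU): [66 5]
  22. access 5: HIT. Cache (LRU->MRU): [66 5]
  23. access 5: HIT. Cache (LRU->MRU): [66 5]
  24. access 39: MISS, evict 66. Cache (LRU->MRU): [5 39]
Total: 15 hits, 9 misses, 7 evictions

Hit rate = 15/24 = 5/8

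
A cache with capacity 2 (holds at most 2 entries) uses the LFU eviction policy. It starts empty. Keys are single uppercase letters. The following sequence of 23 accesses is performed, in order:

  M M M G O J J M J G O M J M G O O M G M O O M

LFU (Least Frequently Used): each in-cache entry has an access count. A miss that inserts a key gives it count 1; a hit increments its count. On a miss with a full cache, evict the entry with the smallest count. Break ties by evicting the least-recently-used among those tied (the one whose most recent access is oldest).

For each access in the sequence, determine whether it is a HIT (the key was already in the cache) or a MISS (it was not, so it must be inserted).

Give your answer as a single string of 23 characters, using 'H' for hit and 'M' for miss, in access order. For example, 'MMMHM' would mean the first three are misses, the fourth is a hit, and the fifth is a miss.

Answer: MHHMMMHHHMMHMHMMHHMHMHH

Derivation:
LFU simulation (capacity=2):
  1. access M: MISS. Cache: [M(c=1)]
  2. access M: HIT, count now 2. Cache: [M(c=2)]
  3. access M: HIT, count now 3. Cache: [M(c=3)]
  4. access G: MISS. Cache: [G(c=1) M(c=3)]
  5. access O: MISS, evict G(c=1). Cache: [O(c=1) M(c=3)]
  6. access J: MISS, evict O(c=1). Cache: [J(c=1) M(c=3)]
  7. access J: HIT, count now 2. Cache: [J(c=2) M(c=3)]
  8. access M: HIT, count now 4. Cache: [J(c=2) M(c=4)]
  9. access J: HIT, count now 3. Cache: [J(c=3) M(c=4)]
  10. access G: MISS, evict J(c=3). Cache: [G(c=1) M(c=4)]
  11. access O: MISS, evict G(c=1). Cache: [O(c=1) M(c=4)]
  12. access M: HIT, count now 5. Cache: [O(c=1) M(c=5)]
  13. access J: MISS, evict O(c=1). Cache: [J(c=1) M(c=5)]
  14. access M: HIT, count now 6. Cache: [J(c=1) M(c=6)]
  15. access G: MISS, evict J(c=1). Cache: [G(c=1) M(c=6)]
  16. access O: MISS, evict G(c=1). Cache: [O(c=1) M(c=6)]
  17. access O: HIT, count now 2. Cache: [O(c=2) M(c=6)]
  18. access M: HIT, count now 7. Cache: [O(c=2) M(c=7)]
  19. access G: MISS, evict O(c=2). Cache: [G(c=1) M(c=7)]
  20. access M: HIT, count now 8. Cache: [G(c=1) M(c=8)]
  21. access O: MISS, evict G(c=1). Cache: [O(c=1) M(c=8)]
  22. access O: HIT, count now 2. Cache: [O(c=2) M(c=8)]
  23. access M: HIT, count now 9. Cache: [O(c=2) M(c=9)]
Total: 12 hits, 11 misses, 9 evictions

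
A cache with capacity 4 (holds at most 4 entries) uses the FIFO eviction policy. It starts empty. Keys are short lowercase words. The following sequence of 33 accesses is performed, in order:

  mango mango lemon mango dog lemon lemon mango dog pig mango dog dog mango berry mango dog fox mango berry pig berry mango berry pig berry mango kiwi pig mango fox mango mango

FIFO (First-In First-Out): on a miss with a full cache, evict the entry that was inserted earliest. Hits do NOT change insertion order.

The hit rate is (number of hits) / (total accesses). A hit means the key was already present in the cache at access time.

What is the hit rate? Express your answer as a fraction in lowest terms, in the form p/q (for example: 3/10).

Answer: 8/11

Derivation:
FIFO simulation (capacity=4):
  1. access mango: MISS. Cache (old->new): [mango]
  2. access mango: HIT. Cache (old->new): [mango]
  3. access lemon: MISS. Cache (old->new): [mango lemon]
  4. access mango: HIT. Cache (old->new): [mango lemon]
  5. access dog: MISS. Cache (old->new): [mango lemon dog]
  6. access lemon: HIT. Cache (old->new): [mango lemon dog]
  7. access lemon: HIT. Cache (old->new): [mango lemon dog]
  8. access mango: HIT. Cache (old->new): [mango lemon dog]
  9. access dog: HIT. Cache (old->new): [mango lemon dog]
  10. access pig: MISS. Cache (old->new): [mango lemon dog pig]
  11. access mango: HIT. Cache (old->new): [mango lemon dog pig]
  12. access dog: HIT. Cache (old->new): [mango lemon dog pig]
  13. access dog: HIT. Cache (old->new): [mango lemon dog pig]
  14. access mango: HIT. Cache (old->new): [mango lemon dog pig]
  15. access berry: MISS, evict mango. Cache (old->new): [lemon dog pig berry]
  16. access mango: MISS, evict lemon. Cache (old->new): [dog pig berry mango]
  17. access dog: HIT. Cache (old->new): [dog pig berry mango]
  18. access fox: MISS, evict dog. Cache (old->new): [pig berry mango fox]
  19. access mango: HIT. Cache (old->new): [pig berry mango fox]
  20. access berry: HIT. Cache (old->new): [pig berry mango fox]
  21. access pig: HIT. Cache (old->new): [pig berry mango fox]
  22. access berry: HIT. Cache (old->new): [pig berry mango fox]
  23. access mango: HIT. Cache (old->new): [pig berry mango fox]
  24. access berry: HIT. Cache (old->new): [pig berry mango fox]
  25. access pig: HIT. Cache (old->new): [pig berry mango fox]
  26. access berry: HIT. Cache (old->new): [pig berry mango fox]
  27. access mango: HIT. Cache (old->new): [pig berry mango fox]
  28. access kiwi: MISS, evict pig. Cache (old->new): [berry mango fox kiwi]
  29. access pig: MISS, evict berry. Cache (old->new): [mango fox kiwi pig]
  30. access mango: HIT. Cache (old->new): [mango fox kiwi pig]
  31. access fox: HIT. Cache (old->new): [mango fox kiwi pig]
  32. access mango: HIT. Cache (old->new): [mango fox kiwi pig]
  33. access mango: HIT. Cache (old->new): [mango fox kiwi pig]
Total: 24 hits, 9 misses, 5 evictions

Hit rate = 24/33 = 8/11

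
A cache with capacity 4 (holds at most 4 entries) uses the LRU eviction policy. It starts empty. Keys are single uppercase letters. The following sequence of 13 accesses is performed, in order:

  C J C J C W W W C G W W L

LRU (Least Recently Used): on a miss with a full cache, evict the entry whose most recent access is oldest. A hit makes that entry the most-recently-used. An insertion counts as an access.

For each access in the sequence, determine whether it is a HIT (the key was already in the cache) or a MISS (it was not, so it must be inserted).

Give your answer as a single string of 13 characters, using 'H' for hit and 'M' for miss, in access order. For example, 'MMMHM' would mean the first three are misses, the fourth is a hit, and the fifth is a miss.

LRU simulation (capacity=4):
  1. access C: MISS. Cache (LRU->MRU): [C]
  2. access J: MISS. Cache (LRU->MRU): [C J]
  3. access C: HIT. Cache (LRU->MRU): [J C]
  4. access J: HIT. Cache (LRU->MRU): [C J]
  5. access C: HIT. Cache (LRU->MRU): [J C]
  6. access W: MISS. Cache (LRU->MRU): [J C W]
  7. access W: HIT. Cache (LRU->MRU): [J C W]
  8. access W: HIT. Cache (LRU->MRU): [J C W]
  9. access C: HIT. Cache (LRU->MRU): [J W C]
  10. access G: MISS. Cache (LRU->MRU): [J W C G]
  11. access W: HIT. Cache (LRU->MRU): [J C G W]
  12. access W: HIT. Cache (LRU->MRU): [J C G W]
  13. access L: MISS, evict J. Cache (LRU->MRU): [C G W L]
Total: 8 hits, 5 misses, 1 evictions

Answer: MMHHHMHHHMHHM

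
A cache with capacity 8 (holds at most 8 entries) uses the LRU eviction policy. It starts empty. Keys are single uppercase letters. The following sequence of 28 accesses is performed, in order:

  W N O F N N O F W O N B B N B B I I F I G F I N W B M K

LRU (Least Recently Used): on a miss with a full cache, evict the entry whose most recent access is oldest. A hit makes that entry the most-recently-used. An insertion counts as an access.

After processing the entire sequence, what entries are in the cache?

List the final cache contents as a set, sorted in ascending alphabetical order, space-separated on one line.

LRU simulation (capacity=8):
  1. access W: MISS. Cache (LRU->MRU): [W]
  2. access N: MISS. Cache (LRU->MRU): [W N]
  3. access O: MISS. Cache (LRU->MRU): [W N O]
  4. access F: MISS. Cache (LRU->MRU): [W N O F]
  5. access N: HIT. Cache (LRU->MRU): [W O F N]
  6. access N: HIT. Cache (LRU->MRU): [W O F N]
  7. access O: HIT. Cache (LRU->MRU): [W F N O]
  8. access F: HIT. Cache (LRU->MRU): [W N O F]
  9. access W: HIT. Cache (LRU->MRU): [N O F W]
  10. access O: HIT. Cache (LRU->MRU): [N F W O]
  11. access N: HIT. Cache (LRU->MRU): [F W O N]
  12. access B: MISS. Cache (LRU->MRU): [F W O N B]
  13. access B: HIT. Cache (LRU->MRU): [F W O N B]
  14. access N: HIT. Cache (LRU->MRU): [F W O B N]
  15. access B: HIT. Cache (LRU->MRU): [F W O N B]
  16. access B: HIT. Cache (LRU->MRU): [F W O N B]
  17. access I: MISS. Cache (LRU->MRU): [F W O N B I]
  18. access I: HIT. Cache (LRU->MRU): [F W O N B I]
  19. access F: HIT. Cache (LRU->MRU): [W O N B I F]
  20. access I: HIT. Cache (LRU->MRU): [W O N B F I]
  21. access G: MISS. Cache (LRU->MRU): [W O N B F I G]
  22. access F: HIT. Cache (LRU->MRU): [W O N B I G F]
  23. access I: HIT. Cache (LRU->MRU): [W O N B G F I]
  24. access N: HIT. Cache (LRU->MRU): [W O B G F I N]
  25. access W: HIT. Cache (LRU->MRU): [O B G F I N W]
  26. access B: HIT. Cache (LRU->MRU): [O G F I N W B]
  27. access M: MISS. Cache (LRU->MRU): [O G F I N W B M]
  28. access K: MISS, evict O. Cache (LRU->MRU): [G F I N W B M K]
Total: 19 hits, 9 misses, 1 evictions

Answer: B F G I K M N W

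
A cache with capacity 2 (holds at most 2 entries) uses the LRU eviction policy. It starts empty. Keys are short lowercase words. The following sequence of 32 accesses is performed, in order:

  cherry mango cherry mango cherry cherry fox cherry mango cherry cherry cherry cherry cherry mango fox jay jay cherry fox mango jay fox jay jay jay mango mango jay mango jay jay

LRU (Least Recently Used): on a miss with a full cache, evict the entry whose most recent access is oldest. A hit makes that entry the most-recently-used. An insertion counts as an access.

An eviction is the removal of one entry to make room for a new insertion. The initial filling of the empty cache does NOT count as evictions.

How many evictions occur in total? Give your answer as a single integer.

Answer: 10

Derivation:
LRU simulation (capacity=2):
  1. access cherry: MISS. Cache (LRU->MRU): [cherry]
  2. access mango: MISS. Cache (LRU->MRU): [cherry mango]
  3. access cherry: HIT. Cache (LRU->MRU): [mango cherry]
  4. access mango: HIT. Cache (LRU->MRU): [cherry mango]
  5. access cherry: HIT. Cache (LRU->MRU): [mango cherry]
  6. access cherry: HIT. Cache (LRU->MRU): [mango cherry]
  7. access fox: MISS, evict mango. Cache (LRU->MRU): [cherry fox]
  8. access cherry: HIT. Cache (LRU->MRU): [fox cherry]
  9. access mango: MISS, evict fox. Cache (LRU->MRU): [cherry mango]
  10. access cherry: HIT. Cache (LRU->MRU): [mango cherry]
  11. access cherry: HIT. Cache (LRU->MRU): [mango cherry]
  12. access cherry: HIT. Cache (LRU->MRU): [mango cherry]
  13. access cherry: HIT. Cache (LRU->MRU): [mango cherry]
  14. access cherry: HIT. Cache (LRU->MRU): [mango cherry]
  15. access mango: HIT. Cache (LRU->MRU): [cherry mango]
  16. access fox: MISS, evict cherry. Cache (LRU->MRU): [mango fox]
  17. access jay: MISS, evict mango. Cache (LRU->MRU): [fox jay]
  18. access jay: HIT. Cache (LRU->MRU): [fox jay]
  19. access cherry: MISS, evict fox. Cache (LRU->MRU): [jay cherry]
  20. access fox: MISS, evict jay. Cache (LRU->MRU): [cherry fox]
  21. access mango: MISS, evict cherry. Cache (LRU->MRU): [fox mango]
  22. access jay: MISS, evict fox. Cache (LRU->MRU): [mango jay]
  23. access fox: MISS, evict mango. Cache (LRU->MRU): [jay fox]
  24. access jay: HIT. Cache (LRU->MRU): [fox jay]
  25. access jay: HIT. Cache (LRU->MRU): [fox jay]
  26. access jay: HIT. Cache (LRU->MRU): [fox jay]
  27. access mango: MISS, evict fox. Cache (LRU->MRU): [jay mango]
  28. access mango: HIT. Cache (LRU->MRU): [jay mango]
  29. access jay: HIT. Cache (LRU->MRU): [mango jay]
  30. access mango: HIT. Cache (LRU->MRU): [jay mango]
  31. access jay: HIT. Cache (LRU->MRU): [mango jay]
  32. access jay: HIT. Cache (LRU->MRU): [mango jay]
Total: 20 hits, 12 misses, 10 evictions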